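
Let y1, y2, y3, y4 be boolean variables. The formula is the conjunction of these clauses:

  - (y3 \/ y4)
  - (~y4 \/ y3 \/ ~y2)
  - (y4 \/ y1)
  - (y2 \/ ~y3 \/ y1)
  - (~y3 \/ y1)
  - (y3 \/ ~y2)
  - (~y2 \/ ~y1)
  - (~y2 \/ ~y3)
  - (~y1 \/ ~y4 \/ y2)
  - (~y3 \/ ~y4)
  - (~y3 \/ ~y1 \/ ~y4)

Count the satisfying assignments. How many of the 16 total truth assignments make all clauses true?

2

Satisfying assignments:
  y1=0 y2=0 y3=0 y4=1
  y1=1 y2=0 y3=1 y4=0
That's 2 in total.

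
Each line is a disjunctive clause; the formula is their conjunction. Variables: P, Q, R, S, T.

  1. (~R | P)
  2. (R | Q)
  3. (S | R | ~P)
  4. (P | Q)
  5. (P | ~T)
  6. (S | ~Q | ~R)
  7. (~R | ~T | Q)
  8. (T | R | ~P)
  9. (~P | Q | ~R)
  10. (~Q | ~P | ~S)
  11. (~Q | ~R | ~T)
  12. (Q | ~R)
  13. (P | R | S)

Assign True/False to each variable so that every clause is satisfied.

P=0, Q=1, R=0, S=1, T=0

Check each clause:
  1. (P | ~R) — ~R is true.
  2. (R | Q) — Q is true.
  3. (S | R | ~P) — S is true.
  4. (Q | P) — Q is true.
  5. (~T | P) — ~T is true.
  6. (~R | ~Q | S) — S is true.
  7. (~T | Q | ~R) — Q is true.
  8. (T | ~P | R) — ~P is true.
  9. (~R | ~P | Q) — Q is true.
  10. (~P | ~Q | ~S) — ~P is true.
  11. (~Q | ~T | ~R) — ~T is true.
  12. (Q | ~R) — Q is true.
  13. (S | R | P) — S is true.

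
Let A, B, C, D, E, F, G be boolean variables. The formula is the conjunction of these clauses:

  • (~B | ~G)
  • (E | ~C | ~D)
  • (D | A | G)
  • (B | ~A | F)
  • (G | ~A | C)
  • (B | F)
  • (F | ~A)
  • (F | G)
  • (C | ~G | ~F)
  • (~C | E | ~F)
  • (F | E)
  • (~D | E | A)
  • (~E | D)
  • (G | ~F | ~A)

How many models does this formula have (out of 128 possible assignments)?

6

The models are:
  A=0 B=0 C=0 D=1 E=1 F=1 G=0
  A=0 B=0 C=1 D=1 E=1 F=1 G=0
  A=0 B=0 C=1 D=1 E=1 F=1 G=1
  A=0 B=1 C=0 D=1 E=1 F=1 G=0
  A=0 B=1 C=1 D=1 E=1 F=1 G=0
  A=1 B=0 C=1 D=1 E=1 F=1 G=1
Count: 6.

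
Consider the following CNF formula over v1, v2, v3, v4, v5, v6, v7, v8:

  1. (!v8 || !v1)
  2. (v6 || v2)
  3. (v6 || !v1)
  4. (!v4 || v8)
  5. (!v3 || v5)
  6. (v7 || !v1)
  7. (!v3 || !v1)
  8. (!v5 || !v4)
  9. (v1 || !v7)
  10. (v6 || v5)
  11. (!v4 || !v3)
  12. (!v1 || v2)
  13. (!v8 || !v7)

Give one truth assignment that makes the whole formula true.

v3 occurs only negated in the remaining clauses — set v3 = False.
Pure literal: v4 appears only negated; assign v4 = False.
Try v1 = False.
  then v7 is forced to False.
For the remaining variables, v2 = False, v5 = True, v6 = True, v8 = False works.
Every clause has at least one true literal under this assignment.
Check each clause:
  1. (!v1 || !v8) — !v8 is true.
  2. (v2 || v6) — v6 is true.
  3. (v6 || !v1) — !v1 is true.
  4. (v8 || !v4) — !v4 is true.
  5. (!v3 || v5) — v5 is true.
  6. (!v1 || v7) — !v1 is true.
  7. (!v1 || !v3) — !v3 is true.
  8. (!v5 || !v4) — !v4 is true.
  9. (v1 || !v7) — !v7 is true.
  10. (v6 || v5) — v5 is true.
  11. (!v3 || !v4) — !v4 is true.
  12. (v2 || !v1) — !v1 is true.
  13. (!v8 || !v7) — !v8 is true.

v1=F, v2=F, v3=F, v4=F, v5=T, v6=T, v7=F, v8=F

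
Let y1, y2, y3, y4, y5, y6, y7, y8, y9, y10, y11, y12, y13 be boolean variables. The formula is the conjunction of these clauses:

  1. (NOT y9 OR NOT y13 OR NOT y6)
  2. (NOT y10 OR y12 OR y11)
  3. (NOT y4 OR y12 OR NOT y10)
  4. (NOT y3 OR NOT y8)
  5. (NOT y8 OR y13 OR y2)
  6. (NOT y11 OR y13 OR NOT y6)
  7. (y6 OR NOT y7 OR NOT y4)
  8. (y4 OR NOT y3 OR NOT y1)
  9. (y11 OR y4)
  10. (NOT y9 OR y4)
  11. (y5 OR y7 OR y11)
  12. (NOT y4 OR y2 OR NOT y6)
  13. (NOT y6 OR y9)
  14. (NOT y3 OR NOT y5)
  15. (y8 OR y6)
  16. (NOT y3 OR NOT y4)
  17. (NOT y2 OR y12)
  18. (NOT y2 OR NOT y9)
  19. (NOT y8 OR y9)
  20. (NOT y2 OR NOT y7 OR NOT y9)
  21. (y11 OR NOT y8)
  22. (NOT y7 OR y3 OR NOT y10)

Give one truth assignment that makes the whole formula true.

y1=T  y2=F  y3=F  y4=T  y5=F  y6=F  y7=F  y8=T  y9=T  y10=F  y11=T  y12=T  y13=T

Pure literal: y10 appears only negated; assign y10 = False.
y12 occurs only positively in the remaining clauses — set y12 = True.
Branch on y1: take y1 = True.
For the remaining variables, y2 = False, y3 = False, y4 = True, y5 = False, y6 = False, y7 = False, y8 = True, y9 = True, y11 = True, y13 = True works.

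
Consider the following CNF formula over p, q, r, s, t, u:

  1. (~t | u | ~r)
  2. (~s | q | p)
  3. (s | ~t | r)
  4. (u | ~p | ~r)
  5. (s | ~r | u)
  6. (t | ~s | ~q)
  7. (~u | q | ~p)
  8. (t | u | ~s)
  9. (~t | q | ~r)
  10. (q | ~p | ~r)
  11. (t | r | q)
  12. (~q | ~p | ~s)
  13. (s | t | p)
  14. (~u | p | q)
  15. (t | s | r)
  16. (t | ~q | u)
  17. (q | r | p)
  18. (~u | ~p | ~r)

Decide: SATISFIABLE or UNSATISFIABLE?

Try p = True.
Branch on q: take q = False.
  then u is forced to False.
  then r is forced to False.
  then t is forced to True.
  then s is forced to True.
So p = True  q = False  r = False  s = True  t = True  u = False is a satisfying assignment.

SATISFIABLE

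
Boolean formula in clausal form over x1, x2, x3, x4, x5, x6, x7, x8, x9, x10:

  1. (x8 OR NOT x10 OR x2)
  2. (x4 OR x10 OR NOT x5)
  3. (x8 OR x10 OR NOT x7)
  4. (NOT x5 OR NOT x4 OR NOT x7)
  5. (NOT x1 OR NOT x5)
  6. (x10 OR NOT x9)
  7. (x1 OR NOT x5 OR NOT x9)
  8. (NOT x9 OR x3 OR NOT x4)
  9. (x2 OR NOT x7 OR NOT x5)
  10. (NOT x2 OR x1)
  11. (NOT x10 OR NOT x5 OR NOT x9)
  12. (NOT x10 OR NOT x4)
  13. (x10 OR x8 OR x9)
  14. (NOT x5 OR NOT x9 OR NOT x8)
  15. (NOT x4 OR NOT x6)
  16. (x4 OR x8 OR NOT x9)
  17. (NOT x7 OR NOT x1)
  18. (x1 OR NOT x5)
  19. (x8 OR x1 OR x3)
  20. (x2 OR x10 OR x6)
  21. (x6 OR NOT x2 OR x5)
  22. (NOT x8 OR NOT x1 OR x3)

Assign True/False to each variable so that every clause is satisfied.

x1 = 0, x2 = 0, x3 = 0, x4 = 0, x5 = 0, x6 = 0, x7 = 1, x8 = 1, x9 = 0, x10 = 1

Set x1 = False and propagate.
  then x2 is forced to False.
  then x5 is forced to False.
Set x3 = False and propagate.
  then x8 is forced to True.
Try x4 = False.
The remaining clauses are satisfied by x6 = False, x7 = True, x9 = False, x10 = True.
Every clause has at least one true literal under this assignment.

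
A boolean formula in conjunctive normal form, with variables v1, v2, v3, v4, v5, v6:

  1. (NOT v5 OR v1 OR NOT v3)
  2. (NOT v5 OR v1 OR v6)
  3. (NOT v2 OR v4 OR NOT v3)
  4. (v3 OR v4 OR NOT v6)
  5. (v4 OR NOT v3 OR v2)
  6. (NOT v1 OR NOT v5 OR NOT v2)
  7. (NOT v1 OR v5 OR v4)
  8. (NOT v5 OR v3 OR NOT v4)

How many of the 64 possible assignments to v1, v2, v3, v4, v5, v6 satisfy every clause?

21

Split on v3, then v4.
  v3=T, v4=T: v6 free; 5 ways for (v1,v2,v5) × 2^1 = 10.
  v3=T, v4=F: a clause becomes empty — 0.
  v3=F, v4=T: forces v5=F; v1, v2, v6 free → 2^3 = 8.
  v3=F, v4=F: remaining (v1,v2,v5,v6) ∈ {(F,F,F,F); (F,T,F,F); (T,F,T,F)} — 3.
Total: 10 + 0 + 8 + 3 = 21.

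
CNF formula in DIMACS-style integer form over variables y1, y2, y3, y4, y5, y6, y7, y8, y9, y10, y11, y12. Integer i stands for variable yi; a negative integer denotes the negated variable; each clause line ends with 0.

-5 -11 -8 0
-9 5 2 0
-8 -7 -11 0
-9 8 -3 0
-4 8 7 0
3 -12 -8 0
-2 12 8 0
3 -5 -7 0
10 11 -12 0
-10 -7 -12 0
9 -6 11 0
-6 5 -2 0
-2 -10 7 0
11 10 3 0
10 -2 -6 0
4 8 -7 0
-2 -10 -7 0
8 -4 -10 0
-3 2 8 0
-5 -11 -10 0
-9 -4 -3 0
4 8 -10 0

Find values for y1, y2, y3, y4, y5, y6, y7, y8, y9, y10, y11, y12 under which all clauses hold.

y1 = 0  y2 = 0  y3 = 1  y4 = 1  y5 = 1  y6 = 0  y7 = 0  y8 = 1  y9 = 0  y10 = 1  y11 = 0  y12 = 0

Pure literal: y6 appears only negated; assign y6 = False.
Try y2 = False.
Try y3 = True.
  then y8 is forced to True.
Branch on y4: take y4 = True.
  then y9 is forced to False.
For the remaining variables, y1 = False, y5 = True, y7 = False, y10 = True, y11 = False, y12 = False works.
Check each clause:
  1. (NOT y5 OR NOT y11 OR NOT y8) — NOT y11 is true.
  2. (NOT y9 OR y2 OR y5) — y5 is true.
  3. (NOT y11 OR NOT y7 OR NOT y8) — NOT y7 is true.
  4. (y8 OR NOT y3 OR NOT y9) — y8 is true.
  5. (y7 OR y8 OR NOT y4) — y8 is true.
  6. (NOT y8 OR y3 OR NOT y12) — y3 is true.
  7. (y12 OR NOT y2 OR y8) — y8 is true.
  8. (y3 OR NOT y7 OR NOT y5) — NOT y7 is true.
  9. (y11 OR NOT y12 OR y10) — y10 is true.
  10. (NOT y7 OR NOT y12 OR NOT y10) — NOT y7 is true.
  11. (y11 OR NOT y6 OR y9) — NOT y6 is true.
  12. (NOT y6 OR y5 OR NOT y2) — NOT y6 is true.
  13. (NOT y2 OR NOT y10 OR y7) — NOT y2 is true.
  14. (y10 OR y3 OR y11) — y3 is true.
  15. (NOT y6 OR y10 OR NOT y2) — NOT y6 is true.
  16. (y4 OR NOT y7 OR y8) — y8 is true.
  17. (NOT y2 OR NOT y7 OR NOT y10) — NOT y7 is true.
  18. (y8 OR NOT y10 OR NOT y4) — y8 is true.
  19. (y8 OR y2 OR NOT y3) — y8 is true.
  20. (NOT y10 OR NOT y11 OR NOT y5) — NOT y11 is true.
  21. (NOT y3 OR NOT y4 OR NOT y9) — NOT y9 is true.
  22. (y4 OR y8 OR NOT y10) — y8 is true.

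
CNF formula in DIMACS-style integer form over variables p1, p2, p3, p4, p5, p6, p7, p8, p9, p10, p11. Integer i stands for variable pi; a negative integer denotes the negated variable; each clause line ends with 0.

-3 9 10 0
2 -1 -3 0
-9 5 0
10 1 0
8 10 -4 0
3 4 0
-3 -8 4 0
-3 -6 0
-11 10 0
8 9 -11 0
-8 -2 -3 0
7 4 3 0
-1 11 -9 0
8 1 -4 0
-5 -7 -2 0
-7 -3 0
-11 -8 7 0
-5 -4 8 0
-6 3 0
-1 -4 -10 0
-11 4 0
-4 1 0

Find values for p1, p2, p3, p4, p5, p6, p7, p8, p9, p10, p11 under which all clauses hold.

p1=F, p2=F, p3=T, p4=F, p5=F, p6=F, p7=F, p8=F, p9=F, p10=T, p11=F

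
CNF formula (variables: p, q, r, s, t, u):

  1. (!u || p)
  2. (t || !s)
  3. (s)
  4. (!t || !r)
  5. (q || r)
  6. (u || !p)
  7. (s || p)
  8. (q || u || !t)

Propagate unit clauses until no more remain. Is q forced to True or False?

True

(s) stands alone — s = True.
From (!s || t) and s = True: t = True.
From (!r || !t) and t = True: r = False.
From (r || q) and r = False: q = True.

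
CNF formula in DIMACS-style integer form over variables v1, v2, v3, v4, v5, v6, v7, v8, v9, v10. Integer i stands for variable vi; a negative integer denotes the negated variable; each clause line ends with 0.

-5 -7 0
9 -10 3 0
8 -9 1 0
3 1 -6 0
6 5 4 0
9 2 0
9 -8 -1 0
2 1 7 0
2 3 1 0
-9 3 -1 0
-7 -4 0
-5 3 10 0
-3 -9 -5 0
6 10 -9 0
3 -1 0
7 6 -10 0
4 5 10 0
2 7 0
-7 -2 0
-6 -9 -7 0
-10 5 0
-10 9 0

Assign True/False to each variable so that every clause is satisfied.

Branch on v1: take v1 = False.
Branch on v2: take v2 = True.
  then v7 is forced to False.
Try v3 = True.
The remaining clauses are satisfied by v4 = True, v5 = False, v6 = True, v8 = True, v9 = True, v10 = False.
Every clause has at least one true literal under this assignment.
Check each clause:
  1. (~v5 \/ ~v7) — ~v7 is true.
  2. (~v10 \/ v3 \/ v9) — v9 is true.
  3. (v8 \/ ~v9 \/ v1) — v8 is true.
  4. (v3 \/ ~v6 \/ v1) — v3 is true.
  5. (v5 \/ v4 \/ v6) — v4 is true.
  6. (v2 \/ v9) — v9 is true.
  7. (v9 \/ ~v8 \/ ~v1) — v9 is true.
  8. (v1 \/ v7 \/ v2) — v2 is true.
  9. (v3 \/ v1 \/ v2) — v2 is true.
  10. (~v9 \/ ~v1 \/ v3) — v3 is true.
  11. (~v7 \/ ~v4) — ~v7 is true.
  12. (v3 \/ v10 \/ ~v5) — v3 is true.
  13. (~v3 \/ ~v9 \/ ~v5) — ~v5 is true.
  14. (v6 \/ v10 \/ ~v9) — v6 is true.
  15. (v3 \/ ~v1) — v3 is true.
  16. (v6 \/ ~v10 \/ v7) — v6 is true.
  17. (v5 \/ v4 \/ v10) — v4 is true.
  18. (v2 \/ v7) — v2 is true.
  19. (~v2 \/ ~v7) — ~v7 is true.
  20. (~v6 \/ ~v7 \/ ~v9) — ~v7 is true.
  21. (v5 \/ ~v10) — ~v10 is true.
  22. (~v10 \/ v9) — v9 is true.

v1 = F, v2 = T, v3 = T, v4 = T, v5 = F, v6 = T, v7 = F, v8 = T, v9 = T, v10 = F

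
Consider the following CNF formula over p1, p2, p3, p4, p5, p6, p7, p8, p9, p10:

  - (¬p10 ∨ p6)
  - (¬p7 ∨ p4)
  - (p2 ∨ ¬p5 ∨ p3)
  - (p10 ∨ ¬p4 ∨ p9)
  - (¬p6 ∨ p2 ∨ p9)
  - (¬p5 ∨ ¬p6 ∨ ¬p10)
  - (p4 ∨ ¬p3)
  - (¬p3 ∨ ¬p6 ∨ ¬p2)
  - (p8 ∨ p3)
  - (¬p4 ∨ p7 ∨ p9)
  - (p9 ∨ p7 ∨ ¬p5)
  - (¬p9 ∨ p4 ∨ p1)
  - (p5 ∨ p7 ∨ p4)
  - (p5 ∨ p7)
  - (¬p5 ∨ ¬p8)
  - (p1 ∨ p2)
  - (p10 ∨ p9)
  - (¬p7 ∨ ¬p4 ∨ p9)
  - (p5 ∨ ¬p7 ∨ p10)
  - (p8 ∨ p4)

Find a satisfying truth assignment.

Pure literal: p1 appears only positively; assign p1 = True.
Set p2 = False and propagate.
Branch on p3: take p3 = True.
  then p4 is forced to True.
For the remaining variables, p5 = True, p6 = False, p7 = True, p8 = False, p9 = True, p10 = False works.

p1=True, p2=False, p3=True, p4=True, p5=True, p6=False, p7=True, p8=False, p9=True, p10=False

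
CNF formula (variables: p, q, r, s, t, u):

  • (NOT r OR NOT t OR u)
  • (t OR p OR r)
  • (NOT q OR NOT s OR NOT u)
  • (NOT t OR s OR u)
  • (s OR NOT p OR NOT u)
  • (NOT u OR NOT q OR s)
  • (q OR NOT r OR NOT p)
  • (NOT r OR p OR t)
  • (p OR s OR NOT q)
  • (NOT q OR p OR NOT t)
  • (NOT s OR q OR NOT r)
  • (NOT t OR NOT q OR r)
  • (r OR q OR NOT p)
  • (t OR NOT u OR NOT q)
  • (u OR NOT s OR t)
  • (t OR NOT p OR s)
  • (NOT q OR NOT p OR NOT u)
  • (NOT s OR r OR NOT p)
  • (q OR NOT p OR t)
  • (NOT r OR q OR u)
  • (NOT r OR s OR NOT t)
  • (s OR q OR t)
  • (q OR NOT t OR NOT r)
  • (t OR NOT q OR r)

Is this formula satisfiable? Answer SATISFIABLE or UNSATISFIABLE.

SATISFIABLE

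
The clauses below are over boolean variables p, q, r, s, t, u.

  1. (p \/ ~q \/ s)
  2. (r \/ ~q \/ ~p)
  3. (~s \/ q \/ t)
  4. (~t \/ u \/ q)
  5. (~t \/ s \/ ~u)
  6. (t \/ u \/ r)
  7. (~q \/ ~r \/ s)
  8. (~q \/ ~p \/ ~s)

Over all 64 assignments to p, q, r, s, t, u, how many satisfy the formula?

17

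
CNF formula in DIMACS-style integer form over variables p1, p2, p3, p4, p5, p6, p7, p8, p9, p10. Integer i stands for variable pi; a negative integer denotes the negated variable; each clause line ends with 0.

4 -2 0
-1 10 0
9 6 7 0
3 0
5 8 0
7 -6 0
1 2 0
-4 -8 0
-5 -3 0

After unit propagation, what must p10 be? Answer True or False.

True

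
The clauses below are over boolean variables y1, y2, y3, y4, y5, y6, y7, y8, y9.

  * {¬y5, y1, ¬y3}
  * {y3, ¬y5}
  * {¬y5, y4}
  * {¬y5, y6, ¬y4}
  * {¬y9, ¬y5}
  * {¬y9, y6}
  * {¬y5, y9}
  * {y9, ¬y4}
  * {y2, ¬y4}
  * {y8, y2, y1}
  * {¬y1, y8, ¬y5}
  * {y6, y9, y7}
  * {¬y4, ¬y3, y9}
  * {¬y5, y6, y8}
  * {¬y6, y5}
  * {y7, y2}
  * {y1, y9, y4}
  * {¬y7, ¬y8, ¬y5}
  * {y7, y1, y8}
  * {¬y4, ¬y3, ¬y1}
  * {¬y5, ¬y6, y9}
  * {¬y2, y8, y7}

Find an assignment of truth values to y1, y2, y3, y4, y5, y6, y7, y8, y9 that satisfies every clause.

y1=T  y2=F  y3=F  y4=F  y5=F  y6=F  y7=T  y8=F  y9=F

Check each clause:
  1. {¬y5, ¬y3, y1} — y1 is true.
  2. {y3, ¬y5} — ¬y5 is true.
  3. {y4, ¬y5} — ¬y5 is true.
  4. {y6, ¬y5, ¬y4} — ¬y5 is true.
  5. {¬y5, ¬y9} — ¬y5 is true.
  6. {y6, ¬y9} — ¬y9 is true.
  7. {y9, ¬y5} — ¬y5 is true.
  8. {¬y4, y9} — ¬y4 is true.
  9. {y2, ¬y4} — ¬y4 is true.
  10. {y1, y8, y2} — y1 is true.
  11. {¬y1, y8, ¬y5} — ¬y5 is true.
  12. {y6, y7, y9} — y7 is true.
  13. {¬y3, y9, ¬y4} — ¬y4 is true.
  14. {¬y5, y8, y6} — ¬y5 is true.
  15. {¬y6, y5} — ¬y6 is true.
  16. {y7, y2} — y7 is true.
  17. {y9, y4, y1} — y1 is true.
  18. {¬y8, ¬y7, ¬y5} — ¬y8 is true.
  19. {y8, y7, y1} — y1 is true.
  20. {¬y4, ¬y3, ¬y1} — ¬y4 is true.
  21. {y9, ¬y6, ¬y5} — ¬y6 is true.
  22. {¬y2, y8, y7} — ¬y2 is true.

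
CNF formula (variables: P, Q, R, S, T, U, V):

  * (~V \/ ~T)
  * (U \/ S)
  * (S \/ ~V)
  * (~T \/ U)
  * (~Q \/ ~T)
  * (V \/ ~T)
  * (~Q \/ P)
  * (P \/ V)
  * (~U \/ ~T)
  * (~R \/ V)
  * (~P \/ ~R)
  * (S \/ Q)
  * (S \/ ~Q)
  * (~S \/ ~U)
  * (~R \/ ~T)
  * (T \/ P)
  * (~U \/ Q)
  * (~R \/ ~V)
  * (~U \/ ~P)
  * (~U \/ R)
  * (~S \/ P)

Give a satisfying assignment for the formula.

P = T, Q = T, R = F, S = T, T = F, U = F, V = F

Check each clause:
  1. (~V \/ ~T) — ~V is true.
  2. (U \/ S) — S is true.
  3. (~V \/ S) — ~V is true.
  4. (U \/ ~T) — ~T is true.
  5. (~T \/ ~Q) — ~T is true.
  6. (~T \/ V) — ~T is true.
  7. (P \/ ~Q) — P is true.
  8. (V \/ P) — P is true.
  9. (~T \/ ~U) — ~U is true.
  10. (V \/ ~R) — ~R is true.
  11. (~R \/ ~P) — ~R is true.
  12. (S \/ Q) — Q is true.
  13. (~Q \/ S) — S is true.
  14. (~S \/ ~U) — ~U is true.
  15. (~R \/ ~T) — ~T is true.
  16. (P \/ T) — P is true.
  17. (Q \/ ~U) — Q is true.
  18. (~V \/ ~R) — ~V is true.
  19. (~P \/ ~U) — ~U is true.
  20. (~U \/ R) — ~U is true.
  21. (~S \/ P) — P is true.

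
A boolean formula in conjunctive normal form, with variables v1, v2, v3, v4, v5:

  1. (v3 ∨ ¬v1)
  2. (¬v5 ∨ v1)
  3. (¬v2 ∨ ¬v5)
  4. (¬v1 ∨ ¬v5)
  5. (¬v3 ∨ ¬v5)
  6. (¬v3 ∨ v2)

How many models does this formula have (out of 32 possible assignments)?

Case analysis on v5 and v1:
  v5=T, v1=T: a clause becomes empty — 0.
  v5=T, v1=F: a clause becomes empty — 0.
  v5=F, v1=T: remaining (v2,v3,v4) ∈ {(T,T,F); (T,T,T)} — 2.
  v5=F, v1=F: v4 free; 3 ways for (v2,v3) × 2^1 = 6.
Total: 0 + 0 + 2 + 6 = 8.

8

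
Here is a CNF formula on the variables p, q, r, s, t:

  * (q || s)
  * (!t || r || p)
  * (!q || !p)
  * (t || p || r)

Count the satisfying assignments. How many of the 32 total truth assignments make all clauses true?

10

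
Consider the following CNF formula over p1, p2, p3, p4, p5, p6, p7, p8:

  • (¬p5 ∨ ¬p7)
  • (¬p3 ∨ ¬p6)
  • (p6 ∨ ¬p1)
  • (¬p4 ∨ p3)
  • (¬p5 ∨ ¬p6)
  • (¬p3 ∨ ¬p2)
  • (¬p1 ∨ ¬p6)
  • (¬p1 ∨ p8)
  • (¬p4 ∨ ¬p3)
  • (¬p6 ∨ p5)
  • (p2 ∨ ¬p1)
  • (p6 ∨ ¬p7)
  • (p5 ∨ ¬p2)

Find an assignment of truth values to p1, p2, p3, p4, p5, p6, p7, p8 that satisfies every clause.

p1 = F, p2 = F, p3 = F, p4 = F, p5 = T, p6 = F, p7 = F, p8 = T

Pure literal: p1 appears only negated; assign p1 = False.
Pure literal: p4 appears only negated; assign p4 = False.
Set p2 = False and propagate.
Branch on p3: take p3 = False.
The remaining clauses are satisfied by p5 = True, p6 = False, p7 = False, p8 = True.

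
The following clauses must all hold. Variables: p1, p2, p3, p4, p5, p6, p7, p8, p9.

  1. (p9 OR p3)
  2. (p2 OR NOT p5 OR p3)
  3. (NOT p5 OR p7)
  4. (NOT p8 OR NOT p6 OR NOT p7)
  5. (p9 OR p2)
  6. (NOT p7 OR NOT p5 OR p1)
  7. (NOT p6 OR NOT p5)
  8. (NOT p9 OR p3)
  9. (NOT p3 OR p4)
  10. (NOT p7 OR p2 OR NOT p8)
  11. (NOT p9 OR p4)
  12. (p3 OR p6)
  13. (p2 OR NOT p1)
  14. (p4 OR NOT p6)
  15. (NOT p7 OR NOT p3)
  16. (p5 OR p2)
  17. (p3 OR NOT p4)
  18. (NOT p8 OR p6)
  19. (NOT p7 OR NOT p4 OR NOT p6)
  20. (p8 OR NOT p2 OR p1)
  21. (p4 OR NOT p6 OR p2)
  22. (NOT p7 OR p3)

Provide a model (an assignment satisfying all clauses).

p1=True  p2=True  p3=True  p4=True  p5=False  p6=True  p7=False  p8=False  p9=True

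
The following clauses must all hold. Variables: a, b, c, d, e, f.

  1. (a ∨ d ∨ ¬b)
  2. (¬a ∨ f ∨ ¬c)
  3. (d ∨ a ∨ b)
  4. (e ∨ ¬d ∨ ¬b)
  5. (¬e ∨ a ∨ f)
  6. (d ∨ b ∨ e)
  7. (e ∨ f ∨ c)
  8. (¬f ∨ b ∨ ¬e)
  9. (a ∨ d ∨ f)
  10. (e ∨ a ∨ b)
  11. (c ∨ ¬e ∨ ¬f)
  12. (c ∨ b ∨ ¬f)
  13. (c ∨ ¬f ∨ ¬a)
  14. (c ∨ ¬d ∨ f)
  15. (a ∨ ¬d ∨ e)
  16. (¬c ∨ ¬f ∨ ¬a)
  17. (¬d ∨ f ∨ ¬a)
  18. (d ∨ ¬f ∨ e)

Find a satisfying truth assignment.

a=F, b=T, c=T, d=T, e=T, f=T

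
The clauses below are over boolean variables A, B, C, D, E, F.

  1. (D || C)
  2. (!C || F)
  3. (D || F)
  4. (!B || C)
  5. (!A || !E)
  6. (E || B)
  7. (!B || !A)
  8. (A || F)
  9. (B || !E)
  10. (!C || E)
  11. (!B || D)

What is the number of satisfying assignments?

1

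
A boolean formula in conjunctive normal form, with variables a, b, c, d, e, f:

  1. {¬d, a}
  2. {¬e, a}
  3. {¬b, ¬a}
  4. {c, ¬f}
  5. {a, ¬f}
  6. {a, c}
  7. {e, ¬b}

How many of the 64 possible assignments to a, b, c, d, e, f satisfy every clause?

13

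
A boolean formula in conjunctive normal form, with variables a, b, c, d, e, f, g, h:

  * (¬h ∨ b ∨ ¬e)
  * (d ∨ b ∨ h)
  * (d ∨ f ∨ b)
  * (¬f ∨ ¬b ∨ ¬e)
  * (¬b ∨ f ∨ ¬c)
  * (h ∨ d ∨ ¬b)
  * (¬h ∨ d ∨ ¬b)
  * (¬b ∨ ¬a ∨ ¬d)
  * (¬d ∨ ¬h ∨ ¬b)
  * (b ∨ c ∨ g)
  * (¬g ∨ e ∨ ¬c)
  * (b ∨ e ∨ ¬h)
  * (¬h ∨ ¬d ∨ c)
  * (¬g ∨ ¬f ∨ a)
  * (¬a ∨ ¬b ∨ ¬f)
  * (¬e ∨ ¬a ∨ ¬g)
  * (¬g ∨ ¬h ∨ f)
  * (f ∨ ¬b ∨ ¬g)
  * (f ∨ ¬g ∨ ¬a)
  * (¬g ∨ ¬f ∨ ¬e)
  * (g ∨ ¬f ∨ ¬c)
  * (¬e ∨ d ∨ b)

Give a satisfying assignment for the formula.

a=False, b=False, c=False, d=True, e=True, f=False, g=True, h=False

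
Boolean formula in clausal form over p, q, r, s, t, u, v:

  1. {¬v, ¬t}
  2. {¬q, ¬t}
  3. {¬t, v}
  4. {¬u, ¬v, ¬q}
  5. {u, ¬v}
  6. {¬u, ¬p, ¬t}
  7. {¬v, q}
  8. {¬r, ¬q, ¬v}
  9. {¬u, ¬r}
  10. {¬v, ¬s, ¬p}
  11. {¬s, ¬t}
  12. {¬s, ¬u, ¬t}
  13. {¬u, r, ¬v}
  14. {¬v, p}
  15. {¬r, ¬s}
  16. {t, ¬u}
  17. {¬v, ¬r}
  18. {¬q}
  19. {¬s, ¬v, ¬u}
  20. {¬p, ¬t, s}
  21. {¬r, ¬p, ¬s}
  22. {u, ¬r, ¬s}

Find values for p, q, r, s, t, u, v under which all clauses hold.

Unit propagation: (¬q) forces q = False.
The clause (¬v) is unit: v must be False.
The clause (¬t) is unit: t must be False.
Unit propagation: (¬u) forces u = False.
r occurs only negated in the remaining clauses — set r = False.
s occurs only negated in the remaining clauses — set s = False.
p is now unconstrained; take p = True.
Every clause has at least one true literal under this assignment.

p = True, q = False, r = False, s = False, t = False, u = False, v = False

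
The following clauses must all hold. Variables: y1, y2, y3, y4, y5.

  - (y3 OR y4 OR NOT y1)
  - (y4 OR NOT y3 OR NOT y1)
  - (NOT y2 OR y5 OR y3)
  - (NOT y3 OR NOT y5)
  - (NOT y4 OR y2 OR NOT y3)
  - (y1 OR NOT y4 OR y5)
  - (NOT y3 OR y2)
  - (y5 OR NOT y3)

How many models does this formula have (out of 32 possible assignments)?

8

Split on y3, then y4.
  y3=1, y4=1: a clause becomes empty — 0.
  y3=1, y4=0: a clause becomes empty — 0.
  y3=0, y4=1: 5 of the 8 assignments to (y1,y2,y5) work.
  y3=0, y4=0: remaining (y1,y2,y5) ∈ {(0,0,0); (0,0,1); (0,1,1)} — 3.
Total: 0 + 0 + 5 + 3 = 8.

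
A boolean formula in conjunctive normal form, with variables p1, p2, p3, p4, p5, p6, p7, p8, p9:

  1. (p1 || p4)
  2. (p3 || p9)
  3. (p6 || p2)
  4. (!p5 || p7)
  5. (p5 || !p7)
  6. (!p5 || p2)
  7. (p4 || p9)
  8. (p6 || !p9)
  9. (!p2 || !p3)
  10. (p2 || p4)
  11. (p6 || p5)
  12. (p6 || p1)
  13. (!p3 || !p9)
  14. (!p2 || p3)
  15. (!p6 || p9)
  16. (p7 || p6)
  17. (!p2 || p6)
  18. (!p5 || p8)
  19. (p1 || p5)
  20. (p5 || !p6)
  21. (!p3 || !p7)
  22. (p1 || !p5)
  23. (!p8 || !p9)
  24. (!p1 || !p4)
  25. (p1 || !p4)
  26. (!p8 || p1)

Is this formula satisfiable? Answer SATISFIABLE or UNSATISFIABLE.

UNSATISFIABLE

p5 = True:
  propagation gives p7=True, p2=True, p3=False; an empty clause results — contradiction.
p5 = False:
  propagation gives p7=False, p6=True; an empty clause results — contradiction.
Every branch closes, so no satisfying assignment exists.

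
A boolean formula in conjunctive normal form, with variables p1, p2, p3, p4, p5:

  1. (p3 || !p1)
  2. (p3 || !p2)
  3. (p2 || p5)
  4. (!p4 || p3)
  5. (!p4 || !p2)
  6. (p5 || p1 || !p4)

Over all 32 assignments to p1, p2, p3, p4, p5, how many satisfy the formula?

Case analysis on p2 and p3:
  p2=1, p3=1: remaining (p1,p4,p5) ∈ {(0,0,0); (0,0,1); (1,0,0); (1,0,1)} — 4.
  p2=1, p3=0: a clause becomes empty — 0.
  p2=0, p3=1: remaining (p1,p4,p5) ∈ {(0,0,1); (0,1,1); (1,0,1); (1,1,1)} — 4.
  p2=0, p3=0: remaining (p1,p4,p5) ∈ {(0,0,1)} — 1.
Total: 4 + 0 + 4 + 1 = 9.

9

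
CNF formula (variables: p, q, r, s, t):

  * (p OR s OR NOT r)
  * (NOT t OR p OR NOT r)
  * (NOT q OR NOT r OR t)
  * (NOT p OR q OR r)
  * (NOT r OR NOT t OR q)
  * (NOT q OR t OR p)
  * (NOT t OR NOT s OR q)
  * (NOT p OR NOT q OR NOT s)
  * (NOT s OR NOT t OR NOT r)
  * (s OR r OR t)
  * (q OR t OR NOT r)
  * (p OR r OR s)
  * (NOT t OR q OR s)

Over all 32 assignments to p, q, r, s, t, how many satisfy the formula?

4

The models are:
  p=0 q=0 r=0 s=1 t=0
  p=0 q=1 r=0 s=1 t=1
  p=1 q=1 r=0 s=0 t=1
  p=1 q=1 r=1 s=0 t=1
That's 4 in total.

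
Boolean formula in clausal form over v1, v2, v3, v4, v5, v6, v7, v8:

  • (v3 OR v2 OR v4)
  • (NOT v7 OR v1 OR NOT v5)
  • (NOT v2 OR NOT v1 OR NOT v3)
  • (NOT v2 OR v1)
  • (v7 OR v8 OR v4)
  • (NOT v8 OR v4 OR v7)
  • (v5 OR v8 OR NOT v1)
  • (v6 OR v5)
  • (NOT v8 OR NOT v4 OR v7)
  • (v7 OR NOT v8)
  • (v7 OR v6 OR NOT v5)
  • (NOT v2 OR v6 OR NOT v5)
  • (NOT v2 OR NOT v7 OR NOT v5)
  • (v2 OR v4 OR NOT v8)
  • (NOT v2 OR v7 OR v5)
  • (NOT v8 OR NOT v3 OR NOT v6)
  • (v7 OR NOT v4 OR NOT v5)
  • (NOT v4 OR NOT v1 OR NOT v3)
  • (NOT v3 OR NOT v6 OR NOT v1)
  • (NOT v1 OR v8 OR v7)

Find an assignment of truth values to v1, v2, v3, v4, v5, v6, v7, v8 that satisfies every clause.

Branch on v1: take v1 = False.
  then v2 is forced to False.
Branch on v3: take v3 = True.
The remaining clauses are satisfied by v4 = False, v5 = False, v6 = True, v7 = True, v8 = False.

v1=0, v2=0, v3=1, v4=0, v5=0, v6=1, v7=1, v8=0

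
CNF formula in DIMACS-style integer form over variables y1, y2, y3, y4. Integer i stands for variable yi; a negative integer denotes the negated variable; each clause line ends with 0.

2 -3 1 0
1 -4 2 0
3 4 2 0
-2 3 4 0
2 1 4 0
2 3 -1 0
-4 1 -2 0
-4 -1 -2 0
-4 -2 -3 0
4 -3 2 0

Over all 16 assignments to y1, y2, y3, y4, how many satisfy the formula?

3

Satisfying assignments:
  y1=0 y2=1 y3=1 y4=0
  y1=1 y2=0 y3=1 y4=1
  y1=1 y2=1 y3=1 y4=0
That's 3 in total.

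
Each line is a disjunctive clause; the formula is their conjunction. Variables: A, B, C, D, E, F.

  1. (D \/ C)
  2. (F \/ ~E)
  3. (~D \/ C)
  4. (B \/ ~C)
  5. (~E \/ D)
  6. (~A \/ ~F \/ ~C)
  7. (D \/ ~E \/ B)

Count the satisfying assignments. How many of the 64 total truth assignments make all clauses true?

7

Satisfying assignments:
  A=0 B=1 C=1 D=0 E=0 F=0
  A=0 B=1 C=1 D=0 E=0 F=1
  A=0 B=1 C=1 D=1 E=0 F=0
  A=0 B=1 C=1 D=1 E=0 F=1
  A=0 B=1 C=1 D=1 E=1 F=1
  A=1 B=1 C=1 D=0 E=0 F=0
  A=1 B=1 C=1 D=1 E=0 F=0
That's 7 in total.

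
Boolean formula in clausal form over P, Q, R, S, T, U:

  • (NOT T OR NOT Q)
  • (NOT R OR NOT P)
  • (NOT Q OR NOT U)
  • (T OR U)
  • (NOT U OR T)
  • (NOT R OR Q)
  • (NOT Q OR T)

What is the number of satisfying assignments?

Split on Q, then T.
  Q=1, T=1: a clause becomes empty — 0.
  Q=1, T=0: a clause becomes empty — 0.
  Q=0, T=1: forces R=0; P, S, U free → 2^3 = 8.
  Q=0, T=0: a clause becomes empty — 0.
Total: 0 + 0 + 8 + 0 = 8.

8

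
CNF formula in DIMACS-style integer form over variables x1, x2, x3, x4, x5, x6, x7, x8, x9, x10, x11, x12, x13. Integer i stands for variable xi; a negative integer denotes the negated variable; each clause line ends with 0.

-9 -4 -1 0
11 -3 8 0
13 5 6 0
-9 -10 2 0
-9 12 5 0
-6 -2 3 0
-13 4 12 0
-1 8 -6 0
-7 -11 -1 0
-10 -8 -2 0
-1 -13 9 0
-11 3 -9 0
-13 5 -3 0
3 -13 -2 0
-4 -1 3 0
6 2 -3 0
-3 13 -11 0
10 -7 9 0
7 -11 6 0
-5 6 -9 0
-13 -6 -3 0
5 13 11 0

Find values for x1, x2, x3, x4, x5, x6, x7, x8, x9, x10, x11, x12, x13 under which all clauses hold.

x1=0  x2=0  x3=0  x4=1  x5=1  x6=0  x7=1  x8=1  x9=0  x10=1  x11=0  x12=0  x13=1

x1 occurs only negated in the remaining clauses — set x1 = False.
Set x2 = False and propagate.
Branch on x3: take x3 = False.
The remaining clauses are satisfied by x4 = True, x5 = True, x6 = False, x7 = True, x8 = True, x9 = False, x10 = True, x11 = False, x12 = False, x13 = True.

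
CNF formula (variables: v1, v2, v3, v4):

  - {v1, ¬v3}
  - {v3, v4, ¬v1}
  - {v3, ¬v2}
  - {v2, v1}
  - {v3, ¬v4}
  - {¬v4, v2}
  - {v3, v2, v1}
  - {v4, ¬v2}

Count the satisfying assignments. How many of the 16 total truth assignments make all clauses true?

The models are:
  v1=T v2=F v3=T v4=F
  v1=T v2=T v3=T v4=T
That's 2 in total.

2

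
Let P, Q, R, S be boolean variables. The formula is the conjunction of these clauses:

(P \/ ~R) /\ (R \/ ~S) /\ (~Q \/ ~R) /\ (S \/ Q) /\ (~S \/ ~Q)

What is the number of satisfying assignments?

3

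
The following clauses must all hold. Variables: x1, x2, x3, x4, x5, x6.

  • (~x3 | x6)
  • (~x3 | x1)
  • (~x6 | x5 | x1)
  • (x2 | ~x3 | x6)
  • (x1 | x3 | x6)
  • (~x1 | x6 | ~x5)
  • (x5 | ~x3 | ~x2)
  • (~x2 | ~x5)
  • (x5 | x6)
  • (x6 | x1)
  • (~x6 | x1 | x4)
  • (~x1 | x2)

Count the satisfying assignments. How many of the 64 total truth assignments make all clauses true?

The models are:
  x1=F x2=F x3=F x4=T x5=T x6=T
  x1=T x2=T x3=F x4=F x5=F x6=T
  x1=T x2=T x3=F x4=T x5=F x6=T
That's 3 in total.

3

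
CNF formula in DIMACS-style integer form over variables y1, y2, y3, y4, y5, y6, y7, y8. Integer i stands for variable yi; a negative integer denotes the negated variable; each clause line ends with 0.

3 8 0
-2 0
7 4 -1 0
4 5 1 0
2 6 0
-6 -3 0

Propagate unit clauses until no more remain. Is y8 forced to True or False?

(NOT y2) stands alone — y2 = False.
In (y6 OR y2), y2 is now false; y6 must hold, so y6 = True.
From (NOT y6 OR NOT y3) and y6 = True: y3 = False.
(y3 OR y8): since y3 = False, the clause reduces to (y8). y8 = True.

True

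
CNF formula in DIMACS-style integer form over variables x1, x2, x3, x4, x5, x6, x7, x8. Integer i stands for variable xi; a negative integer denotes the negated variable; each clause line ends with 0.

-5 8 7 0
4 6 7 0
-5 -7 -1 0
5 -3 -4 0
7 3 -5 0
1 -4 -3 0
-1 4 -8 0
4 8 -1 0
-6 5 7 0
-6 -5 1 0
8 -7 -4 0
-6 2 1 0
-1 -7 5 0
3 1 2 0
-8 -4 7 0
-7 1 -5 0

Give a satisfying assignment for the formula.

x1 = False  x2 = True  x3 = False  x4 = False  x5 = False  x6 = False  x7 = True  x8 = True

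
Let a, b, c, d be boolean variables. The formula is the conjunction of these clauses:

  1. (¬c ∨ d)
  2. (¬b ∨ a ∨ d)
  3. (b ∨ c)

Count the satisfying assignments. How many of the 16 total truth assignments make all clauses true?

Satisfying assignments:
  a=F b=F c=T d=T
  a=F b=T c=F d=T
  a=F b=T c=T d=T
  a=T b=F c=T d=T
  a=T b=T c=F d=F
  a=T b=T c=F d=T
  a=T b=T c=T d=T
Count: 7.

7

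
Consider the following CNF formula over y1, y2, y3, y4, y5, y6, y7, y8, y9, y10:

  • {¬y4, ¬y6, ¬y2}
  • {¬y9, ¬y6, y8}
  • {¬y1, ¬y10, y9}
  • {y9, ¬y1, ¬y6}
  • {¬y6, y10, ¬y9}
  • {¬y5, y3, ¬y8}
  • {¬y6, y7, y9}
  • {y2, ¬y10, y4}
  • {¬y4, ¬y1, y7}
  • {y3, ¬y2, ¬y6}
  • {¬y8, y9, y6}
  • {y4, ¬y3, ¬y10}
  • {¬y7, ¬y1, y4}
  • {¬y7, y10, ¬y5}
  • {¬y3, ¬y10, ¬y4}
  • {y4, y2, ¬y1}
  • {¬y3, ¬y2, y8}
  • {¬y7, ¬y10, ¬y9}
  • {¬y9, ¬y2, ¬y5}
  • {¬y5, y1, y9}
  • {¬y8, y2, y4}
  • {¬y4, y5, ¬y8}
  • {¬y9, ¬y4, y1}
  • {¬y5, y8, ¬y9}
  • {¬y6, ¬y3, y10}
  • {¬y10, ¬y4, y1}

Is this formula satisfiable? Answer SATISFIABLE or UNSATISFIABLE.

SATISFIABLE

Try y1 = True.
Try y2 = True.
Branch on y3: take y3 = False.
  then y6 is forced to False.
For the remaining variables, y4 = False, y5 = False, y7 = False, y8 = True, y9 = True, y10 = True works.
Every clause has at least one true literal under this assignment.
So y1 = T, y2 = T, y3 = F, y4 = F, y5 = F, y6 = F, y7 = F, y8 = T, y9 = T, y10 = T is a satisfying assignment.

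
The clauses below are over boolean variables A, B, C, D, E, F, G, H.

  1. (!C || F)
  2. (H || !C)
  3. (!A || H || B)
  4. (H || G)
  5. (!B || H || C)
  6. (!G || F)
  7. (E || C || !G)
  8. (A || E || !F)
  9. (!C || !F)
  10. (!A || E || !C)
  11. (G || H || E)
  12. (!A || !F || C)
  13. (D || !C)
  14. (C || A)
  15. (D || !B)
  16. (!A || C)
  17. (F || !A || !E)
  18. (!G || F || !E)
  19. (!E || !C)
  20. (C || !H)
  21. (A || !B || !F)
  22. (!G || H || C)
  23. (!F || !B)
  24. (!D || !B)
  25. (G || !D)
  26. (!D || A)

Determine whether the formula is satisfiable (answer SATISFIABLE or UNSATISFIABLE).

C = True:
  propagation gives F=True; an empty clause results — contradiction.
C = False:
  propagation gives A=True; an empty clause results — contradiction.
Every branch closes, so no satisfying assignment exists.

UNSATISFIABLE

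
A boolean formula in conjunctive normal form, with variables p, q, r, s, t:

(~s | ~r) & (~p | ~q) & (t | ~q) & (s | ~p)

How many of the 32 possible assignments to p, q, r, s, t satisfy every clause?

Case analysis on p and q:
  p=T, q=T: a clause becomes empty — 0.
  p=T, q=F: remaining (r,s,t) ∈ {(F,T,F); (F,T,T)} — 2.
  p=F, q=T: remaining (r,s,t) ∈ {(F,F,T); (F,T,T); (T,F,T)} — 3.
  p=F, q=F: t free; 3 ways for (r,s) × 2^1 = 6.
Total: 0 + 2 + 3 + 6 = 11.

11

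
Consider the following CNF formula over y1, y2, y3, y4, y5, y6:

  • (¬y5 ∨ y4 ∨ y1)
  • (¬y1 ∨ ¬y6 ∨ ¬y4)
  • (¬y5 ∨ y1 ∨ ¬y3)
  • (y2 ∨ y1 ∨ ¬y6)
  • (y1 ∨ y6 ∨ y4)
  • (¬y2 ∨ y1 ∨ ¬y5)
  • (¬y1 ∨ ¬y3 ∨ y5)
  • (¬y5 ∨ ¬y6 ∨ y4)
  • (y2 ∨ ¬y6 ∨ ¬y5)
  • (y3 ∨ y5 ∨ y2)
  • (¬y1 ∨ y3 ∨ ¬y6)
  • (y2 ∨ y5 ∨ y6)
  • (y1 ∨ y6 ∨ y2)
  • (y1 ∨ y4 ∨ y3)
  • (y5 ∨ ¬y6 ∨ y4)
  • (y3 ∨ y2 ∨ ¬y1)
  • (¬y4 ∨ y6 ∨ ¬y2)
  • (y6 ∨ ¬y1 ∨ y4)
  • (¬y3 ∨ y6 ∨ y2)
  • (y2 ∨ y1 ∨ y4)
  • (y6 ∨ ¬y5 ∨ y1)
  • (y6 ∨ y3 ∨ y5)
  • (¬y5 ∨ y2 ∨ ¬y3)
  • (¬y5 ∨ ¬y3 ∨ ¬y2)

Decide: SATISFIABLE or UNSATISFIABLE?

Try y1 = False.
Try y2 = True.
  then y5 is forced to False.
Branch on y3: take y3 = False.
  then y4 is forced to True.
  then y6 is forced to True.
So y1 = F  y2 = T  y3 = F  y4 = T  y5 = F  y6 = T is a satisfying assignment.

SATISFIABLE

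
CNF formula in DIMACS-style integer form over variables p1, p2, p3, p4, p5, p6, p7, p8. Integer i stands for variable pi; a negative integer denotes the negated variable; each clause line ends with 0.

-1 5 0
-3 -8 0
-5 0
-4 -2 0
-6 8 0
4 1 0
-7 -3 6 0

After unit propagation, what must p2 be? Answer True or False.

False

(!p5) is a unit clause: p5 = False.
(!p1 || p5) with p5 = False leaves only !p1, so p1 = False.
In (p4 || p1), p1 is now false; p4 must hold, so p4 = True.
In (!p4 || !p2), !p4 is now false; !p2 must hold, so p2 = False.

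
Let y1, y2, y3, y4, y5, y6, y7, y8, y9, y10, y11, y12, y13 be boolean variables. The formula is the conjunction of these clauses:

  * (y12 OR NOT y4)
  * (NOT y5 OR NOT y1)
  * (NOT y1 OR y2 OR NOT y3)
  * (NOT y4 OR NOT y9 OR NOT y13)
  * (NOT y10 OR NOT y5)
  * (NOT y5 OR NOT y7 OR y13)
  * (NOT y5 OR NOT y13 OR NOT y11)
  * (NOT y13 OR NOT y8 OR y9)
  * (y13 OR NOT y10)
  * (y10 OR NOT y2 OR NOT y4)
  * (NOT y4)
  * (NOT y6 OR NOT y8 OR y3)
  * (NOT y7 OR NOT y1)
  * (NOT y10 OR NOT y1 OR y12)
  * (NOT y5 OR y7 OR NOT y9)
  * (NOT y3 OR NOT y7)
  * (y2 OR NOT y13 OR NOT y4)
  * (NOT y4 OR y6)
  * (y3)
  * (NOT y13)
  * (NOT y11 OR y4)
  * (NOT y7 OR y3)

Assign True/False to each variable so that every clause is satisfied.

y1=0, y2=1, y3=1, y4=0, y5=1, y6=0, y7=0, y8=1, y9=0, y10=0, y11=0, y12=1, y13=0

(NOT y4) is a unit clause, so y4 = False.
The clause (y3) is unit: y3 must be True.
(NOT y7) is a unit clause, so y7 = False.
The clause (NOT y13) is unit: y13 must be False.
The clause (NOT y10) is unit: y10 must be False.
Unit propagation: (NOT y11) forces y11 = False.
Pure literal: y1 appears only negated; assign y1 = False.
y2 occurs only positively in the remaining clauses — set y2 = True.
Branch on y5: take y5 = True.
  then y9 is forced to False.
y6, y8, y12 are now unconstrained; take y6 = False, y8 = True, y12 = True.
Every clause has at least one true literal under this assignment.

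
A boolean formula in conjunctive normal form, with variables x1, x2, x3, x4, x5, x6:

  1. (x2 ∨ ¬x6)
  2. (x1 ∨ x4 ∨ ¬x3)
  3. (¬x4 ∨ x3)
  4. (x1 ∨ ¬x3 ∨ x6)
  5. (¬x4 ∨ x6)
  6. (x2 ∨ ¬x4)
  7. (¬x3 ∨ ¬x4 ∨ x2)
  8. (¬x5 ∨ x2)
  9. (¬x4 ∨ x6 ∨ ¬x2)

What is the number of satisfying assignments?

Split on x4, then x2.
  x4=T, x2=T: remaining (x1,x3,x5,x6) ∈ {(F,T,F,T); (F,T,T,T); (T,T,F,T); (T,T,T,T)} — 4.
  x4=T, x2=F: a clause becomes empty — 0.
  x4=F, x2=T: x5, x6 free; 3 ways for (x1,x3) × 2^2 = 12.
  x4=F, x2=F: remaining (x1,x3,x5,x6) ∈ {(F,F,F,F); (T,F,F,F); (T,T,F,F)} — 3.
Total: 4 + 0 + 12 + 3 = 19.

19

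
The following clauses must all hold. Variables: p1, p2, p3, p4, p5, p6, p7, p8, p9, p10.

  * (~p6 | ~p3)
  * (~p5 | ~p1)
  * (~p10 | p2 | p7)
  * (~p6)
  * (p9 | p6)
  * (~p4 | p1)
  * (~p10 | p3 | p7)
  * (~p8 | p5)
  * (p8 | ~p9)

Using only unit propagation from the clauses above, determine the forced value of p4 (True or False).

(~p6) is a unit clause: p6 = False.
(p6 | p9): since p6 = False, the clause reduces to (p9). p9 = True.
(p8 | ~p9) with p9 = True leaves only p8, so p8 = True.
(~p8 | p5): since p8 = True, the clause reduces to (p5). p5 = True.
(~p5 | ~p1) with p5 = True leaves only ~p1, so p1 = False.
(~p4 | p1): since p1 = False, the clause reduces to (~p4). p4 = False.

False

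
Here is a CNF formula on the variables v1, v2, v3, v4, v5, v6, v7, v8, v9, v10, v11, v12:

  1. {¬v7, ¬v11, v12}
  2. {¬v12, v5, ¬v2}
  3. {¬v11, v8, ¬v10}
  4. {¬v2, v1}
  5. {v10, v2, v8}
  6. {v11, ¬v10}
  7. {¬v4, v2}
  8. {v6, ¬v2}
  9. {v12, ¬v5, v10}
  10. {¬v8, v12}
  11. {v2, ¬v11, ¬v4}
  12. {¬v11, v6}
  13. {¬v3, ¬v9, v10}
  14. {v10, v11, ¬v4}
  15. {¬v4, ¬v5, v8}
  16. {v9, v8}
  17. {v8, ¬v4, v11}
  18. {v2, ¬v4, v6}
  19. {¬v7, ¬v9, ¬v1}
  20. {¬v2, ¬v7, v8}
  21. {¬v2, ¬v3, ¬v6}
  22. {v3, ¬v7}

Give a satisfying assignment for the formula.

v1=F, v2=F, v3=T, v4=F, v5=T, v6=T, v7=T, v8=T, v9=F, v10=F, v11=F, v12=T

v4 occurs only negated in the remaining clauses — set v4 = False.
Set v1 = False and propagate.
  then v2 is forced to False.
The remaining clauses are satisfied by v3 = True, v5 = True, v6 = True, v7 = True, v8 = True, v9 = False, v10 = False, v11 = False, v12 = True.
Every clause has at least one true literal under this assignment.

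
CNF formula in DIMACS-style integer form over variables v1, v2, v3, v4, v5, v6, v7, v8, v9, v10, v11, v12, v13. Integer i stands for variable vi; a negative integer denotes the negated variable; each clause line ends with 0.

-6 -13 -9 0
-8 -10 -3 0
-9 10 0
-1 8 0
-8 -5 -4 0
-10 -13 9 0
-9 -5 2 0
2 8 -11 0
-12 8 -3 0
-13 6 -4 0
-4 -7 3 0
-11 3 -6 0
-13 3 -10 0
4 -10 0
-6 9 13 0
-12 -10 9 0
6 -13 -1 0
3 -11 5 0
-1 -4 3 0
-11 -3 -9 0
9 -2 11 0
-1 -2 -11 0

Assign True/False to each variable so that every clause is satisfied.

v12 occurs only negated in the remaining clauses — set v12 = False.
Branch on v1: take v1 = True.
  then v8 is forced to True.
Set v2 = False and propagate.
The remaining clauses are satisfied by v3 = False, v4 = False, v5 = True, v6 = False, v7 = True, v9 = False, v10 = False, v11 = True, v13 = False.
Check each clause:
  1. (~v13 \/ ~v9 \/ ~v6) — ~v6 is true.
  2. (~v3 \/ ~v8 \/ ~v10) — ~v3 is true.
  3. (~v9 \/ v10) — ~v9 is true.
  4. (v8 \/ ~v1) — v8 is true.
  5. (~v5 \/ ~v4 \/ ~v8) — ~v4 is true.
  6. (v9 \/ ~v10 \/ ~v13) — ~v13 is true.
  7. (~v5 \/ v2 \/ ~v9) — ~v9 is true.
  8. (~v11 \/ v8 \/ v2) — v8 is true.
  9. (~v12 \/ ~v3 \/ v8) — v8 is true.
  10. (v6 \/ ~v4 \/ ~v13) — ~v13 is true.
  11. (~v4 \/ ~v7 \/ v3) — ~v4 is true.
  12. (v3 \/ ~v11 \/ ~v6) — ~v6 is true.
  13. (~v13 \/ ~v10 \/ v3) — ~v13 is true.
  14. (~v10 \/ v4) — ~v10 is true.
  15. (v9 \/ ~v6 \/ v13) — ~v6 is true.
  16. (~v10 \/ v9 \/ ~v12) — ~v12 is true.
  17. (~v13 \/ v6 \/ ~v1) — ~v13 is true.
  18. (v5 \/ v3 \/ ~v11) — v5 is true.
  19. (~v1 \/ ~v4 \/ v3) — ~v4 is true.
  20. (~v11 \/ ~v9 \/ ~v3) — ~v3 is true.
  21. (~v2 \/ v9 \/ v11) — v11 is true.
  22. (~v1 \/ ~v2 \/ ~v11) — ~v2 is true.

v1 = True, v2 = False, v3 = False, v4 = False, v5 = True, v6 = False, v7 = True, v8 = True, v9 = False, v10 = False, v11 = True, v12 = False, v13 = False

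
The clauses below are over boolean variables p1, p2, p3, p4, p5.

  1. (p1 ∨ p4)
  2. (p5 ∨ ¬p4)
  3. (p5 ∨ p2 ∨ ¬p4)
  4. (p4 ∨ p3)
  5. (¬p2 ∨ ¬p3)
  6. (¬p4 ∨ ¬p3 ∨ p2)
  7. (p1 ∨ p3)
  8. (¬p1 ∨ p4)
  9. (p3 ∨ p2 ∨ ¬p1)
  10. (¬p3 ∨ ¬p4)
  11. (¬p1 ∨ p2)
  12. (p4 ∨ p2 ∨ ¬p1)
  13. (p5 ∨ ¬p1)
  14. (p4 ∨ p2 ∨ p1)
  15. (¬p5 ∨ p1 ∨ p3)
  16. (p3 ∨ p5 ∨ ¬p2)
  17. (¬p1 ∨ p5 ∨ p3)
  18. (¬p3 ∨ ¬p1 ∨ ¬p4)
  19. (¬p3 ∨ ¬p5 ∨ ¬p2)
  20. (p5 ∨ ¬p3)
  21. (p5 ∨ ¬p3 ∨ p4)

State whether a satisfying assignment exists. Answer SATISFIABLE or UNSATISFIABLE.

SATISFIABLE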